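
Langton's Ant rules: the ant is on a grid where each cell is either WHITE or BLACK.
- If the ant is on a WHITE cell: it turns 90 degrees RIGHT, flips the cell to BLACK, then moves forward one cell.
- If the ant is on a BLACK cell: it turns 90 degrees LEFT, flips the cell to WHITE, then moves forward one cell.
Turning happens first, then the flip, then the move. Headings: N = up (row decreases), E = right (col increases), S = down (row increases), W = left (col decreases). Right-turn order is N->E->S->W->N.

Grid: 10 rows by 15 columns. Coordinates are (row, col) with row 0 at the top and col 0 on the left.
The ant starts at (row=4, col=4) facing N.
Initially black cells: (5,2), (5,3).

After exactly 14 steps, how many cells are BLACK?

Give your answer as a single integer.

Step 1: on WHITE (4,4): turn R to E, flip to black, move to (4,5). |black|=3
Step 2: on WHITE (4,5): turn R to S, flip to black, move to (5,5). |black|=4
Step 3: on WHITE (5,5): turn R to W, flip to black, move to (5,4). |black|=5
Step 4: on WHITE (5,4): turn R to N, flip to black, move to (4,4). |black|=6
Step 5: on BLACK (4,4): turn L to W, flip to white, move to (4,3). |black|=5
Step 6: on WHITE (4,3): turn R to N, flip to black, move to (3,3). |black|=6
Step 7: on WHITE (3,3): turn R to E, flip to black, move to (3,4). |black|=7
Step 8: on WHITE (3,4): turn R to S, flip to black, move to (4,4). |black|=8
Step 9: on WHITE (4,4): turn R to W, flip to black, move to (4,3). |black|=9
Step 10: on BLACK (4,3): turn L to S, flip to white, move to (5,3). |black|=8
Step 11: on BLACK (5,3): turn L to E, flip to white, move to (5,4). |black|=7
Step 12: on BLACK (5,4): turn L to N, flip to white, move to (4,4). |black|=6
Step 13: on BLACK (4,4): turn L to W, flip to white, move to (4,3). |black|=5
Step 14: on WHITE (4,3): turn R to N, flip to black, move to (3,3). |black|=6

Answer: 6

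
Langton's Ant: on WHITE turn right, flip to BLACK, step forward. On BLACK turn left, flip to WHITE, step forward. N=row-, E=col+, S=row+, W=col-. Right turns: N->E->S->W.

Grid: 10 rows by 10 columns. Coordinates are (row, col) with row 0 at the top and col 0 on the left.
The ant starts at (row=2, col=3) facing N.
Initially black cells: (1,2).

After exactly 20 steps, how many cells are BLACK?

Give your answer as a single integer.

Answer: 7

Derivation:
Step 1: on WHITE (2,3): turn R to E, flip to black, move to (2,4). |black|=2
Step 2: on WHITE (2,4): turn R to S, flip to black, move to (3,4). |black|=3
Step 3: on WHITE (3,4): turn R to W, flip to black, move to (3,3). |black|=4
Step 4: on WHITE (3,3): turn R to N, flip to black, move to (2,3). |black|=5
Step 5: on BLACK (2,3): turn L to W, flip to white, move to (2,2). |black|=4
Step 6: on WHITE (2,2): turn R to N, flip to black, move to (1,2). |black|=5
Step 7: on BLACK (1,2): turn L to W, flip to white, move to (1,1). |black|=4
Step 8: on WHITE (1,1): turn R to N, flip to black, move to (0,1). |black|=5
Step 9: on WHITE (0,1): turn R to E, flip to black, move to (0,2). |black|=6
Step 10: on WHITE (0,2): turn R to S, flip to black, move to (1,2). |black|=7
Step 11: on WHITE (1,2): turn R to W, flip to black, move to (1,1). |black|=8
Step 12: on BLACK (1,1): turn L to S, flip to white, move to (2,1). |black|=7
Step 13: on WHITE (2,1): turn R to W, flip to black, move to (2,0). |black|=8
Step 14: on WHITE (2,0): turn R to N, flip to black, move to (1,0). |black|=9
Step 15: on WHITE (1,0): turn R to E, flip to black, move to (1,1). |black|=10
Step 16: on WHITE (1,1): turn R to S, flip to black, move to (2,1). |black|=11
Step 17: on BLACK (2,1): turn L to E, flip to white, move to (2,2). |black|=10
Step 18: on BLACK (2,2): turn L to N, flip to white, move to (1,2). |black|=9
Step 19: on BLACK (1,2): turn L to W, flip to white, move to (1,1). |black|=8
Step 20: on BLACK (1,1): turn L to S, flip to white, move to (2,1). |black|=7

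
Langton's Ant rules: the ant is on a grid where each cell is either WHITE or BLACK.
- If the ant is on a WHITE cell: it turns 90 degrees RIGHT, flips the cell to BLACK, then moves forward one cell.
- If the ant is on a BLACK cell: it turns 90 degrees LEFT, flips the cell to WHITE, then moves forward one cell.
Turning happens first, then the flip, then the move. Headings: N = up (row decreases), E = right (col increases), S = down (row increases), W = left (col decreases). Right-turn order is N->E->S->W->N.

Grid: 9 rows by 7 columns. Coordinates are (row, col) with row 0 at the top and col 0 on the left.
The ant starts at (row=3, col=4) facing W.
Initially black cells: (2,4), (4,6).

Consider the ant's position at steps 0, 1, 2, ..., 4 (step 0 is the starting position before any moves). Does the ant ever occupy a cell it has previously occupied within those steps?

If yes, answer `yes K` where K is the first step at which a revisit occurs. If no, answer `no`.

Step 1: on WHITE (3,4): turn R to N, flip to black, move to (2,4). |black|=3 — new cell
Step 2: on BLACK (2,4): turn L to W, flip to white, move to (2,3). |black|=2 — new cell
Step 3: on WHITE (2,3): turn R to N, flip to black, move to (1,3). |black|=3 — new cell
Step 4: on WHITE (1,3): turn R to E, flip to black, move to (1,4). |black|=4 — new cell
No revisit within 4 steps.

Answer: no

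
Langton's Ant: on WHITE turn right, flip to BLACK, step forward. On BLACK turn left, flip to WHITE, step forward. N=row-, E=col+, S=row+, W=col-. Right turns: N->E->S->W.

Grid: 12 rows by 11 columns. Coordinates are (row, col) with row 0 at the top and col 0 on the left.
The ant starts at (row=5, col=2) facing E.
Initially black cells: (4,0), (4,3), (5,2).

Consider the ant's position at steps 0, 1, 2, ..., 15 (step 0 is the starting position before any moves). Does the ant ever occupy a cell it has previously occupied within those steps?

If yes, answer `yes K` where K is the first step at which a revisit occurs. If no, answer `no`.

Step 1: on BLACK (5,2): turn L to N, flip to white, move to (4,2). |black|=2 — new cell
Step 2: on WHITE (4,2): turn R to E, flip to black, move to (4,3). |black|=3 — new cell
Step 3: on BLACK (4,3): turn L to N, flip to white, move to (3,3). |black|=2 — new cell
Step 4: on WHITE (3,3): turn R to E, flip to black, move to (3,4). |black|=3 — new cell
Step 5: on WHITE (3,4): turn R to S, flip to black, move to (4,4). |black|=4 — new cell
Step 6: on WHITE (4,4): turn R to W, flip to black, move to (4,3). |black|=5 — REVISIT

Answer: yes 6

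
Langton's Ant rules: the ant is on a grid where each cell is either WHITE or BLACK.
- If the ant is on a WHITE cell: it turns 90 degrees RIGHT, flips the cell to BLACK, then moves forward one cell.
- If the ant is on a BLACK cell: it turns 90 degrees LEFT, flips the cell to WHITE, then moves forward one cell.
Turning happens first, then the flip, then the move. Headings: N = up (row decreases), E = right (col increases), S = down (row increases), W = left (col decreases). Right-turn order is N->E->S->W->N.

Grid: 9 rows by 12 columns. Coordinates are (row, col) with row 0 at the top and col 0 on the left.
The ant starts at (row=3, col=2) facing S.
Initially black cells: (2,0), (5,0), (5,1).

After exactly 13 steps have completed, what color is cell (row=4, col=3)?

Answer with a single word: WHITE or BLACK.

Answer: BLACK

Derivation:
Step 1: on WHITE (3,2): turn R to W, flip to black, move to (3,1). |black|=4
Step 2: on WHITE (3,1): turn R to N, flip to black, move to (2,1). |black|=5
Step 3: on WHITE (2,1): turn R to E, flip to black, move to (2,2). |black|=6
Step 4: on WHITE (2,2): turn R to S, flip to black, move to (3,2). |black|=7
Step 5: on BLACK (3,2): turn L to E, flip to white, move to (3,3). |black|=6
Step 6: on WHITE (3,3): turn R to S, flip to black, move to (4,3). |black|=7
Step 7: on WHITE (4,3): turn R to W, flip to black, move to (4,2). |black|=8
Step 8: on WHITE (4,2): turn R to N, flip to black, move to (3,2). |black|=9
Step 9: on WHITE (3,2): turn R to E, flip to black, move to (3,3). |black|=10
Step 10: on BLACK (3,3): turn L to N, flip to white, move to (2,3). |black|=9
Step 11: on WHITE (2,3): turn R to E, flip to black, move to (2,4). |black|=10
Step 12: on WHITE (2,4): turn R to S, flip to black, move to (3,4). |black|=11
Step 13: on WHITE (3,4): turn R to W, flip to black, move to (3,3). |black|=12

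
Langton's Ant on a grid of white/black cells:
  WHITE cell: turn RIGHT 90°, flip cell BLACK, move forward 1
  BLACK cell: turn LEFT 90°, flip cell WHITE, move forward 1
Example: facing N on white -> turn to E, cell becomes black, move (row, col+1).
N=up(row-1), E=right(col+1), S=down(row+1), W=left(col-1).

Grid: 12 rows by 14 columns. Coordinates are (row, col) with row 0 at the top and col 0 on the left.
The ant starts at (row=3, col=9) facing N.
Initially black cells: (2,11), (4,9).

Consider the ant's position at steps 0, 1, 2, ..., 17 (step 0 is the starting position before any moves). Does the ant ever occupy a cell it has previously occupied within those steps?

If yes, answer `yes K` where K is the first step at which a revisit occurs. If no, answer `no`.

Answer: yes 7

Derivation:
Step 1: on WHITE (3,9): turn R to E, flip to black, move to (3,10). |black|=3 — new cell
Step 2: on WHITE (3,10): turn R to S, flip to black, move to (4,10). |black|=4 — new cell
Step 3: on WHITE (4,10): turn R to W, flip to black, move to (4,9). |black|=5 — new cell
Step 4: on BLACK (4,9): turn L to S, flip to white, move to (5,9). |black|=4 — new cell
Step 5: on WHITE (5,9): turn R to W, flip to black, move to (5,8). |black|=5 — new cell
Step 6: on WHITE (5,8): turn R to N, flip to black, move to (4,8). |black|=6 — new cell
Step 7: on WHITE (4,8): turn R to E, flip to black, move to (4,9). |black|=7 — REVISIT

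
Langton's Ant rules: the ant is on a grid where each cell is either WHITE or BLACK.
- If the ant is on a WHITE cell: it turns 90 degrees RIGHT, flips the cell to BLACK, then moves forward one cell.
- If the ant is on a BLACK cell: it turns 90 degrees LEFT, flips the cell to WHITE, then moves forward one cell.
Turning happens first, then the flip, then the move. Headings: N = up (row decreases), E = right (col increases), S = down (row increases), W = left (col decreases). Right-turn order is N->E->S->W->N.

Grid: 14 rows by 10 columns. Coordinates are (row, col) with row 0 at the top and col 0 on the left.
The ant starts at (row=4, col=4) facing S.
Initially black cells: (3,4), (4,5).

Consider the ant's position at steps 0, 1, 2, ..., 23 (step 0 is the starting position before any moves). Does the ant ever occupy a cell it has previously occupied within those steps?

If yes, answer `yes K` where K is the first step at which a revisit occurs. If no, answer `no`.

Answer: yes 7

Derivation:
Step 1: on WHITE (4,4): turn R to W, flip to black, move to (4,3). |black|=3 — new cell
Step 2: on WHITE (4,3): turn R to N, flip to black, move to (3,3). |black|=4 — new cell
Step 3: on WHITE (3,3): turn R to E, flip to black, move to (3,4). |black|=5 — new cell
Step 4: on BLACK (3,4): turn L to N, flip to white, move to (2,4). |black|=4 — new cell
Step 5: on WHITE (2,4): turn R to E, flip to black, move to (2,5). |black|=5 — new cell
Step 6: on WHITE (2,5): turn R to S, flip to black, move to (3,5). |black|=6 — new cell
Step 7: on WHITE (3,5): turn R to W, flip to black, move to (3,4). |black|=7 — REVISIT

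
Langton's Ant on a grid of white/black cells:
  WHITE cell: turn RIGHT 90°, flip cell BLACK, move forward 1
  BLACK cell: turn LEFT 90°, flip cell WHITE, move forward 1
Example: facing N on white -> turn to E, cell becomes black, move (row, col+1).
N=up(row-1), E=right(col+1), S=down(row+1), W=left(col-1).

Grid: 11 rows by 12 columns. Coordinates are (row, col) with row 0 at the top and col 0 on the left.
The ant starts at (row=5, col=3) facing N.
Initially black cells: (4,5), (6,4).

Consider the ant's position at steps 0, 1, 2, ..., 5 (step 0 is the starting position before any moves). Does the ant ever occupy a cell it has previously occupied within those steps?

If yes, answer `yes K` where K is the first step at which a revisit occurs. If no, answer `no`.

Step 1: on WHITE (5,3): turn R to E, flip to black, move to (5,4). |black|=3 — new cell
Step 2: on WHITE (5,4): turn R to S, flip to black, move to (6,4). |black|=4 — new cell
Step 3: on BLACK (6,4): turn L to E, flip to white, move to (6,5). |black|=3 — new cell
Step 4: on WHITE (6,5): turn R to S, flip to black, move to (7,5). |black|=4 — new cell
Step 5: on WHITE (7,5): turn R to W, flip to black, move to (7,4). |black|=5 — new cell
No revisit within 5 steps.

Answer: no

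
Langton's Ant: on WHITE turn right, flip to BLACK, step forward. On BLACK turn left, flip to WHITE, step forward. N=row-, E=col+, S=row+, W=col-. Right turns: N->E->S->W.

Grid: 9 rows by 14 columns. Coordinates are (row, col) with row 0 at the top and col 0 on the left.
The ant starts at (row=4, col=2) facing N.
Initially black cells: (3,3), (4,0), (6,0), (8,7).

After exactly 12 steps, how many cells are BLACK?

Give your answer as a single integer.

Step 1: on WHITE (4,2): turn R to E, flip to black, move to (4,3). |black|=5
Step 2: on WHITE (4,3): turn R to S, flip to black, move to (5,3). |black|=6
Step 3: on WHITE (5,3): turn R to W, flip to black, move to (5,2). |black|=7
Step 4: on WHITE (5,2): turn R to N, flip to black, move to (4,2). |black|=8
Step 5: on BLACK (4,2): turn L to W, flip to white, move to (4,1). |black|=7
Step 6: on WHITE (4,1): turn R to N, flip to black, move to (3,1). |black|=8
Step 7: on WHITE (3,1): turn R to E, flip to black, move to (3,2). |black|=9
Step 8: on WHITE (3,2): turn R to S, flip to black, move to (4,2). |black|=10
Step 9: on WHITE (4,2): turn R to W, flip to black, move to (4,1). |black|=11
Step 10: on BLACK (4,1): turn L to S, flip to white, move to (5,1). |black|=10
Step 11: on WHITE (5,1): turn R to W, flip to black, move to (5,0). |black|=11
Step 12: on WHITE (5,0): turn R to N, flip to black, move to (4,0). |black|=12

Answer: 12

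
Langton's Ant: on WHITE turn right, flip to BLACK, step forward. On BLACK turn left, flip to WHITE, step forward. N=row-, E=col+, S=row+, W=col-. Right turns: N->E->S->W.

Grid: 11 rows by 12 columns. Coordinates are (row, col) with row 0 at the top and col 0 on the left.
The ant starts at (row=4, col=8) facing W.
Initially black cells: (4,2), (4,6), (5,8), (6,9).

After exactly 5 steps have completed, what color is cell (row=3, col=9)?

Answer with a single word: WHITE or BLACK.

Answer: BLACK

Derivation:
Step 1: on WHITE (4,8): turn R to N, flip to black, move to (3,8). |black|=5
Step 2: on WHITE (3,8): turn R to E, flip to black, move to (3,9). |black|=6
Step 3: on WHITE (3,9): turn R to S, flip to black, move to (4,9). |black|=7
Step 4: on WHITE (4,9): turn R to W, flip to black, move to (4,8). |black|=8
Step 5: on BLACK (4,8): turn L to S, flip to white, move to (5,8). |black|=7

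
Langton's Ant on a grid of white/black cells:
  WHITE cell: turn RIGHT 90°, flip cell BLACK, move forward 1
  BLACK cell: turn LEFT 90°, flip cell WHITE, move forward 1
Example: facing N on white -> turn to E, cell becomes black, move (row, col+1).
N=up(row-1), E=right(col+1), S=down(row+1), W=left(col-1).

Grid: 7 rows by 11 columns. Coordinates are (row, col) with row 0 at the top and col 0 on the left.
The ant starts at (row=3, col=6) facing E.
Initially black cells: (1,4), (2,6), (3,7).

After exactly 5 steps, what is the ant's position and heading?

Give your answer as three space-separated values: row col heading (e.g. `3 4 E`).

Step 1: on WHITE (3,6): turn R to S, flip to black, move to (4,6). |black|=4
Step 2: on WHITE (4,6): turn R to W, flip to black, move to (4,5). |black|=5
Step 3: on WHITE (4,5): turn R to N, flip to black, move to (3,5). |black|=6
Step 4: on WHITE (3,5): turn R to E, flip to black, move to (3,6). |black|=7
Step 5: on BLACK (3,6): turn L to N, flip to white, move to (2,6). |black|=6

Answer: 2 6 N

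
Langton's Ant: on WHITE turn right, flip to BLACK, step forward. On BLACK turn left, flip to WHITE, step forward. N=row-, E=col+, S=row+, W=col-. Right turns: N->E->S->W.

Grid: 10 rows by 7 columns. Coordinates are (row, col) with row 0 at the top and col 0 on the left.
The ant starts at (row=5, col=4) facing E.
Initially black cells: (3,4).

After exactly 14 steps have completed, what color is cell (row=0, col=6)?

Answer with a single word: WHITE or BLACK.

Step 1: on WHITE (5,4): turn R to S, flip to black, move to (6,4). |black|=2
Step 2: on WHITE (6,4): turn R to W, flip to black, move to (6,3). |black|=3
Step 3: on WHITE (6,3): turn R to N, flip to black, move to (5,3). |black|=4
Step 4: on WHITE (5,3): turn R to E, flip to black, move to (5,4). |black|=5
Step 5: on BLACK (5,4): turn L to N, flip to white, move to (4,4). |black|=4
Step 6: on WHITE (4,4): turn R to E, flip to black, move to (4,5). |black|=5
Step 7: on WHITE (4,5): turn R to S, flip to black, move to (5,5). |black|=6
Step 8: on WHITE (5,5): turn R to W, flip to black, move to (5,4). |black|=7
Step 9: on WHITE (5,4): turn R to N, flip to black, move to (4,4). |black|=8
Step 10: on BLACK (4,4): turn L to W, flip to white, move to (4,3). |black|=7
Step 11: on WHITE (4,3): turn R to N, flip to black, move to (3,3). |black|=8
Step 12: on WHITE (3,3): turn R to E, flip to black, move to (3,4). |black|=9
Step 13: on BLACK (3,4): turn L to N, flip to white, move to (2,4). |black|=8
Step 14: on WHITE (2,4): turn R to E, flip to black, move to (2,5). |black|=9

Answer: WHITE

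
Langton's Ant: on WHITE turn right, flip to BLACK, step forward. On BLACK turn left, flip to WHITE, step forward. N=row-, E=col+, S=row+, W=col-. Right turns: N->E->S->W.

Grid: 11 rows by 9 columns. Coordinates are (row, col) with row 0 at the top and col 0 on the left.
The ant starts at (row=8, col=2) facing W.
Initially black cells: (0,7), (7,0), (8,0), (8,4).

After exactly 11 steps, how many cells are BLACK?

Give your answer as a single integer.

Step 1: on WHITE (8,2): turn R to N, flip to black, move to (7,2). |black|=5
Step 2: on WHITE (7,2): turn R to E, flip to black, move to (7,3). |black|=6
Step 3: on WHITE (7,3): turn R to S, flip to black, move to (8,3). |black|=7
Step 4: on WHITE (8,3): turn R to W, flip to black, move to (8,2). |black|=8
Step 5: on BLACK (8,2): turn L to S, flip to white, move to (9,2). |black|=7
Step 6: on WHITE (9,2): turn R to W, flip to black, move to (9,1). |black|=8
Step 7: on WHITE (9,1): turn R to N, flip to black, move to (8,1). |black|=9
Step 8: on WHITE (8,1): turn R to E, flip to black, move to (8,2). |black|=10
Step 9: on WHITE (8,2): turn R to S, flip to black, move to (9,2). |black|=11
Step 10: on BLACK (9,2): turn L to E, flip to white, move to (9,3). |black|=10
Step 11: on WHITE (9,3): turn R to S, flip to black, move to (10,3). |black|=11

Answer: 11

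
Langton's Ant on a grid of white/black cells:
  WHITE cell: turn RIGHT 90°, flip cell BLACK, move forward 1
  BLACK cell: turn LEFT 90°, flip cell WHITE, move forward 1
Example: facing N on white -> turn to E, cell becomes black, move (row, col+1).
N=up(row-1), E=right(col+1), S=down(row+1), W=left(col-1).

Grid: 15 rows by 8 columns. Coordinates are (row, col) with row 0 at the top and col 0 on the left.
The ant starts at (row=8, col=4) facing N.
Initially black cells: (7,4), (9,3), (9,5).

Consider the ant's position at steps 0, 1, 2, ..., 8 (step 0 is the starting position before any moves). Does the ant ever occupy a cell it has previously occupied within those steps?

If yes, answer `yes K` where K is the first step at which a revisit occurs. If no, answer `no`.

Answer: yes 6

Derivation:
Step 1: on WHITE (8,4): turn R to E, flip to black, move to (8,5). |black|=4 — new cell
Step 2: on WHITE (8,5): turn R to S, flip to black, move to (9,5). |black|=5 — new cell
Step 3: on BLACK (9,5): turn L to E, flip to white, move to (9,6). |black|=4 — new cell
Step 4: on WHITE (9,6): turn R to S, flip to black, move to (10,6). |black|=5 — new cell
Step 5: on WHITE (10,6): turn R to W, flip to black, move to (10,5). |black|=6 — new cell
Step 6: on WHITE (10,5): turn R to N, flip to black, move to (9,5). |black|=7 — REVISIT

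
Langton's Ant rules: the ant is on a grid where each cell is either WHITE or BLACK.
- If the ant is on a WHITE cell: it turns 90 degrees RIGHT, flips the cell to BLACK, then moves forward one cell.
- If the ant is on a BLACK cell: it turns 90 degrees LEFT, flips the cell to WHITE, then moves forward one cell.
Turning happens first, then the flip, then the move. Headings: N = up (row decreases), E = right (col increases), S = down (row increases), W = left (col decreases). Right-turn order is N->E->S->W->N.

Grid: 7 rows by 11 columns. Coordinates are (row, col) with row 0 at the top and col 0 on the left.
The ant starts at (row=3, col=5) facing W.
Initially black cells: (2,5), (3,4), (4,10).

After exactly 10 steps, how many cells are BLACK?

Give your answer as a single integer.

Step 1: on WHITE (3,5): turn R to N, flip to black, move to (2,5). |black|=4
Step 2: on BLACK (2,5): turn L to W, flip to white, move to (2,4). |black|=3
Step 3: on WHITE (2,4): turn R to N, flip to black, move to (1,4). |black|=4
Step 4: on WHITE (1,4): turn R to E, flip to black, move to (1,5). |black|=5
Step 5: on WHITE (1,5): turn R to S, flip to black, move to (2,5). |black|=6
Step 6: on WHITE (2,5): turn R to W, flip to black, move to (2,4). |black|=7
Step 7: on BLACK (2,4): turn L to S, flip to white, move to (3,4). |black|=6
Step 8: on BLACK (3,4): turn L to E, flip to white, move to (3,5). |black|=5
Step 9: on BLACK (3,5): turn L to N, flip to white, move to (2,5). |black|=4
Step 10: on BLACK (2,5): turn L to W, flip to white, move to (2,4). |black|=3

Answer: 3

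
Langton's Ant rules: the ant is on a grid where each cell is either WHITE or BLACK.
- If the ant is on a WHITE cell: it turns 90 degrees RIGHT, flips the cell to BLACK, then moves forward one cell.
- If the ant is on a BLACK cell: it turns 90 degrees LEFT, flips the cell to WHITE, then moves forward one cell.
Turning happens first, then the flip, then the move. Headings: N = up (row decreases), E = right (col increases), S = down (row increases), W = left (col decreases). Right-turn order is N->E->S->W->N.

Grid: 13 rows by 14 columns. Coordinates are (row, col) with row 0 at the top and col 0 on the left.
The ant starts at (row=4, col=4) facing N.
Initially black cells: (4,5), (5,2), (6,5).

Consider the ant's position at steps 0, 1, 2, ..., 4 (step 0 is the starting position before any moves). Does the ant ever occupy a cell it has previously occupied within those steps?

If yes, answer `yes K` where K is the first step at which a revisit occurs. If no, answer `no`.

Step 1: on WHITE (4,4): turn R to E, flip to black, move to (4,5). |black|=4 — new cell
Step 2: on BLACK (4,5): turn L to N, flip to white, move to (3,5). |black|=3 — new cell
Step 3: on WHITE (3,5): turn R to E, flip to black, move to (3,6). |black|=4 — new cell
Step 4: on WHITE (3,6): turn R to S, flip to black, move to (4,6). |black|=5 — new cell
No revisit within 4 steps.

Answer: no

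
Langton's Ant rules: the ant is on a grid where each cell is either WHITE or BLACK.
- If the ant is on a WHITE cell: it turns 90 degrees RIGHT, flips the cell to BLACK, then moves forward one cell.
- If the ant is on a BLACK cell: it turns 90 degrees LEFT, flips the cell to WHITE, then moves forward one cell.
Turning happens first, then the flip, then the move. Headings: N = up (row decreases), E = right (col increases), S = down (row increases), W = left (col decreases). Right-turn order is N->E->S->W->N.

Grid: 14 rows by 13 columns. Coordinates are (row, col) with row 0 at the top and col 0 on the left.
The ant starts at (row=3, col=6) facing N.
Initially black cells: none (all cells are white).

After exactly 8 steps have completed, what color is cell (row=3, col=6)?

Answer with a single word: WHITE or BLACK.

Step 1: on WHITE (3,6): turn R to E, flip to black, move to (3,7). |black|=1
Step 2: on WHITE (3,7): turn R to S, flip to black, move to (4,7). |black|=2
Step 3: on WHITE (4,7): turn R to W, flip to black, move to (4,6). |black|=3
Step 4: on WHITE (4,6): turn R to N, flip to black, move to (3,6). |black|=4
Step 5: on BLACK (3,6): turn L to W, flip to white, move to (3,5). |black|=3
Step 6: on WHITE (3,5): turn R to N, flip to black, move to (2,5). |black|=4
Step 7: on WHITE (2,5): turn R to E, flip to black, move to (2,6). |black|=5
Step 8: on WHITE (2,6): turn R to S, flip to black, move to (3,6). |black|=6

Answer: WHITE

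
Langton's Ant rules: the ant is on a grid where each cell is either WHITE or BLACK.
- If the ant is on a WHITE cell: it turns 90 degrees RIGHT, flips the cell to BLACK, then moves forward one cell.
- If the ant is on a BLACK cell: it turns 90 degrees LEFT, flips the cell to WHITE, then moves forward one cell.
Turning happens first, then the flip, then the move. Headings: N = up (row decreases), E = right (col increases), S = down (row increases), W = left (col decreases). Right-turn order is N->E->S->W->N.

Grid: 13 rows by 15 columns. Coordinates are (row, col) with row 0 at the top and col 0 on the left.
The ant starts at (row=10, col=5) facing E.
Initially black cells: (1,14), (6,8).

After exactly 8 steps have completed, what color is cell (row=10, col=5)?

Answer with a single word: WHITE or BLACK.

Answer: WHITE

Derivation:
Step 1: on WHITE (10,5): turn R to S, flip to black, move to (11,5). |black|=3
Step 2: on WHITE (11,5): turn R to W, flip to black, move to (11,4). |black|=4
Step 3: on WHITE (11,4): turn R to N, flip to black, move to (10,4). |black|=5
Step 4: on WHITE (10,4): turn R to E, flip to black, move to (10,5). |black|=6
Step 5: on BLACK (10,5): turn L to N, flip to white, move to (9,5). |black|=5
Step 6: on WHITE (9,5): turn R to E, flip to black, move to (9,6). |black|=6
Step 7: on WHITE (9,6): turn R to S, flip to black, move to (10,6). |black|=7
Step 8: on WHITE (10,6): turn R to W, flip to black, move to (10,5). |black|=8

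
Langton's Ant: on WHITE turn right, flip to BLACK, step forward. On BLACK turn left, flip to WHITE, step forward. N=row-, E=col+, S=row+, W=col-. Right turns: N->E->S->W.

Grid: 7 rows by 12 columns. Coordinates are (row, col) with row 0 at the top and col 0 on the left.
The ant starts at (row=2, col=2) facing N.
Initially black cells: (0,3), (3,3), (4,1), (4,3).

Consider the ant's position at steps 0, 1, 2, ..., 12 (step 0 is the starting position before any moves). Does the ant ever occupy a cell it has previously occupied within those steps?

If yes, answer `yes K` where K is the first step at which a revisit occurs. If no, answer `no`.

Step 1: on WHITE (2,2): turn R to E, flip to black, move to (2,3). |black|=5 — new cell
Step 2: on WHITE (2,3): turn R to S, flip to black, move to (3,3). |black|=6 — new cell
Step 3: on BLACK (3,3): turn L to E, flip to white, move to (3,4). |black|=5 — new cell
Step 4: on WHITE (3,4): turn R to S, flip to black, move to (4,4). |black|=6 — new cell
Step 5: on WHITE (4,4): turn R to W, flip to black, move to (4,3). |black|=7 — new cell
Step 6: on BLACK (4,3): turn L to S, flip to white, move to (5,3). |black|=6 — new cell
Step 7: on WHITE (5,3): turn R to W, flip to black, move to (5,2). |black|=7 — new cell
Step 8: on WHITE (5,2): turn R to N, flip to black, move to (4,2). |black|=8 — new cell
Step 9: on WHITE (4,2): turn R to E, flip to black, move to (4,3). |black|=9 — REVISIT

Answer: yes 9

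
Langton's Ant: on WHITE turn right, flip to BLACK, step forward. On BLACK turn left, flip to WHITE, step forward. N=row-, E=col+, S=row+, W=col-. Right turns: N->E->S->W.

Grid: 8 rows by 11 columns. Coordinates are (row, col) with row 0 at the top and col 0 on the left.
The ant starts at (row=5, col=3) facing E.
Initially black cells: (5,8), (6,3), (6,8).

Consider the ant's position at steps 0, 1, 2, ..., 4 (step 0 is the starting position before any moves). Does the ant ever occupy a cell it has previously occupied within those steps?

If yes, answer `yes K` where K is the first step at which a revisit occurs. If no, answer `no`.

Answer: no

Derivation:
Step 1: on WHITE (5,3): turn R to S, flip to black, move to (6,3). |black|=4 — new cell
Step 2: on BLACK (6,3): turn L to E, flip to white, move to (6,4). |black|=3 — new cell
Step 3: on WHITE (6,4): turn R to S, flip to black, move to (7,4). |black|=4 — new cell
Step 4: on WHITE (7,4): turn R to W, flip to black, move to (7,3). |black|=5 — new cell
No revisit within 4 steps.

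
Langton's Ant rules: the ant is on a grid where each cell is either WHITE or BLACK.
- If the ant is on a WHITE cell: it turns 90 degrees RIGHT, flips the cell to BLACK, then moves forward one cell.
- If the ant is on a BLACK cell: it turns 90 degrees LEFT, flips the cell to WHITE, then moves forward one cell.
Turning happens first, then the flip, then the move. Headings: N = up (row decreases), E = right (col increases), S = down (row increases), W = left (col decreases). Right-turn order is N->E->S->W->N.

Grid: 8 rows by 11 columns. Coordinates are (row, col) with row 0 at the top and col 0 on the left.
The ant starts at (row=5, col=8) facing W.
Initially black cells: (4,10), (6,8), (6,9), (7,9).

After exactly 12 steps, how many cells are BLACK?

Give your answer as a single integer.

Step 1: on WHITE (5,8): turn R to N, flip to black, move to (4,8). |black|=5
Step 2: on WHITE (4,8): turn R to E, flip to black, move to (4,9). |black|=6
Step 3: on WHITE (4,9): turn R to S, flip to black, move to (5,9). |black|=7
Step 4: on WHITE (5,9): turn R to W, flip to black, move to (5,8). |black|=8
Step 5: on BLACK (5,8): turn L to S, flip to white, move to (6,8). |black|=7
Step 6: on BLACK (6,8): turn L to E, flip to white, move to (6,9). |black|=6
Step 7: on BLACK (6,9): turn L to N, flip to white, move to (5,9). |black|=5
Step 8: on BLACK (5,9): turn L to W, flip to white, move to (5,8). |black|=4
Step 9: on WHITE (5,8): turn R to N, flip to black, move to (4,8). |black|=5
Step 10: on BLACK (4,8): turn L to W, flip to white, move to (4,7). |black|=4
Step 11: on WHITE (4,7): turn R to N, flip to black, move to (3,7). |black|=5
Step 12: on WHITE (3,7): turn R to E, flip to black, move to (3,8). |black|=6

Answer: 6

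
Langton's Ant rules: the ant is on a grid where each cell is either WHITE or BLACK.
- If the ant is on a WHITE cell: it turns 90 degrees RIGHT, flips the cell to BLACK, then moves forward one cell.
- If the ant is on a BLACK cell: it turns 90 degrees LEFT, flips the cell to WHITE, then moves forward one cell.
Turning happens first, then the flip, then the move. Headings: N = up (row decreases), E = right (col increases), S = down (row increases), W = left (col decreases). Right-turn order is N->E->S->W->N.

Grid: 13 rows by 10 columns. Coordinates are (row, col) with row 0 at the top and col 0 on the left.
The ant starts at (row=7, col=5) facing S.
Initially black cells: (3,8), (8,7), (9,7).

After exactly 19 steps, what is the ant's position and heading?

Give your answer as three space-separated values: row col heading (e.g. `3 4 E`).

Step 1: on WHITE (7,5): turn R to W, flip to black, move to (7,4). |black|=4
Step 2: on WHITE (7,4): turn R to N, flip to black, move to (6,4). |black|=5
Step 3: on WHITE (6,4): turn R to E, flip to black, move to (6,5). |black|=6
Step 4: on WHITE (6,5): turn R to S, flip to black, move to (7,5). |black|=7
Step 5: on BLACK (7,5): turn L to E, flip to white, move to (7,6). |black|=6
Step 6: on WHITE (7,6): turn R to S, flip to black, move to (8,6). |black|=7
Step 7: on WHITE (8,6): turn R to W, flip to black, move to (8,5). |black|=8
Step 8: on WHITE (8,5): turn R to N, flip to black, move to (7,5). |black|=9
Step 9: on WHITE (7,5): turn R to E, flip to black, move to (7,6). |black|=10
Step 10: on BLACK (7,6): turn L to N, flip to white, move to (6,6). |black|=9
Step 11: on WHITE (6,6): turn R to E, flip to black, move to (6,7). |black|=10
Step 12: on WHITE (6,7): turn R to S, flip to black, move to (7,7). |black|=11
Step 13: on WHITE (7,7): turn R to W, flip to black, move to (7,6). |black|=12
Step 14: on WHITE (7,6): turn R to N, flip to black, move to (6,6). |black|=13
Step 15: on BLACK (6,6): turn L to W, flip to white, move to (6,5). |black|=12
Step 16: on BLACK (6,5): turn L to S, flip to white, move to (7,5). |black|=11
Step 17: on BLACK (7,5): turn L to E, flip to white, move to (7,6). |black|=10
Step 18: on BLACK (7,6): turn L to N, flip to white, move to (6,6). |black|=9
Step 19: on WHITE (6,6): turn R to E, flip to black, move to (6,7). |black|=10

Answer: 6 7 E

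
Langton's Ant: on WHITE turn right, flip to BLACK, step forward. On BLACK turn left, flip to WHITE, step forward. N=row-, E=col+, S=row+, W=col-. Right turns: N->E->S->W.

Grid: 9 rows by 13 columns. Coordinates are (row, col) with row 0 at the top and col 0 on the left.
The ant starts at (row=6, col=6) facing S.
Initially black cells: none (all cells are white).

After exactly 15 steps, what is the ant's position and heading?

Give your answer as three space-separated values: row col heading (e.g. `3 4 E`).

Step 1: on WHITE (6,6): turn R to W, flip to black, move to (6,5). |black|=1
Step 2: on WHITE (6,5): turn R to N, flip to black, move to (5,5). |black|=2
Step 3: on WHITE (5,5): turn R to E, flip to black, move to (5,6). |black|=3
Step 4: on WHITE (5,6): turn R to S, flip to black, move to (6,6). |black|=4
Step 5: on BLACK (6,6): turn L to E, flip to white, move to (6,7). |black|=3
Step 6: on WHITE (6,7): turn R to S, flip to black, move to (7,7). |black|=4
Step 7: on WHITE (7,7): turn R to W, flip to black, move to (7,6). |black|=5
Step 8: on WHITE (7,6): turn R to N, flip to black, move to (6,6). |black|=6
Step 9: on WHITE (6,6): turn R to E, flip to black, move to (6,7). |black|=7
Step 10: on BLACK (6,7): turn L to N, flip to white, move to (5,7). |black|=6
Step 11: on WHITE (5,7): turn R to E, flip to black, move to (5,8). |black|=7
Step 12: on WHITE (5,8): turn R to S, flip to black, move to (6,8). |black|=8
Step 13: on WHITE (6,8): turn R to W, flip to black, move to (6,7). |black|=9
Step 14: on WHITE (6,7): turn R to N, flip to black, move to (5,7). |black|=10
Step 15: on BLACK (5,7): turn L to W, flip to white, move to (5,6). |black|=9

Answer: 5 6 W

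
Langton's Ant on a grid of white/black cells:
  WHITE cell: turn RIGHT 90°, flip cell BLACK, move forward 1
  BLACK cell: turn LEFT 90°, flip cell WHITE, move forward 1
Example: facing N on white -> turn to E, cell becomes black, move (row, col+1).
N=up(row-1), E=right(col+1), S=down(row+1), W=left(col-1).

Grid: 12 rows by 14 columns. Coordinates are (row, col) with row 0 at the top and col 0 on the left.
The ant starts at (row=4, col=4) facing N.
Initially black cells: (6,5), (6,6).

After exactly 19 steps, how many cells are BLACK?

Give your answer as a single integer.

Answer: 9

Derivation:
Step 1: on WHITE (4,4): turn R to E, flip to black, move to (4,5). |black|=3
Step 2: on WHITE (4,5): turn R to S, flip to black, move to (5,5). |black|=4
Step 3: on WHITE (5,5): turn R to W, flip to black, move to (5,4). |black|=5
Step 4: on WHITE (5,4): turn R to N, flip to black, move to (4,4). |black|=6
Step 5: on BLACK (4,4): turn L to W, flip to white, move to (4,3). |black|=5
Step 6: on WHITE (4,3): turn R to N, flip to black, move to (3,3). |black|=6
Step 7: on WHITE (3,3): turn R to E, flip to black, move to (3,4). |black|=7
Step 8: on WHITE (3,4): turn R to S, flip to black, move to (4,4). |black|=8
Step 9: on WHITE (4,4): turn R to W, flip to black, move to (4,3). |black|=9
Step 10: on BLACK (4,3): turn L to S, flip to white, move to (5,3). |black|=8
Step 11: on WHITE (5,3): turn R to W, flip to black, move to (5,2). |black|=9
Step 12: on WHITE (5,2): turn R to N, flip to black, move to (4,2). |black|=10
Step 13: on WHITE (4,2): turn R to E, flip to black, move to (4,3). |black|=11
Step 14: on WHITE (4,3): turn R to S, flip to black, move to (5,3). |black|=12
Step 15: on BLACK (5,3): turn L to E, flip to white, move to (5,4). |black|=11
Step 16: on BLACK (5,4): turn L to N, flip to white, move to (4,4). |black|=10
Step 17: on BLACK (4,4): turn L to W, flip to white, move to (4,3). |black|=9
Step 18: on BLACK (4,3): turn L to S, flip to white, move to (5,3). |black|=8
Step 19: on WHITE (5,3): turn R to W, flip to black, move to (5,2). |black|=9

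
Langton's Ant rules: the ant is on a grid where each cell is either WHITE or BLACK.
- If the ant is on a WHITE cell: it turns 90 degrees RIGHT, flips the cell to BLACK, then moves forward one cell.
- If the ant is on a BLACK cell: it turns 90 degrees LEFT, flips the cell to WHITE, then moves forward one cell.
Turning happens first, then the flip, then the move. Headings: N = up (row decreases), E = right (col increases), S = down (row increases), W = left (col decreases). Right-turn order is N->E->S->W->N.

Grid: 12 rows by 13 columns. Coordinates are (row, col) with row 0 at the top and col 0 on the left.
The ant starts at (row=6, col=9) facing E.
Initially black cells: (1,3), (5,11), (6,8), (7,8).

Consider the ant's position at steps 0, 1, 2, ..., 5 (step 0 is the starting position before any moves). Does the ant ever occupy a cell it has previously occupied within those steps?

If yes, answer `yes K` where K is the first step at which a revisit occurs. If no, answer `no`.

Answer: no

Derivation:
Step 1: on WHITE (6,9): turn R to S, flip to black, move to (7,9). |black|=5 — new cell
Step 2: on WHITE (7,9): turn R to W, flip to black, move to (7,8). |black|=6 — new cell
Step 3: on BLACK (7,8): turn L to S, flip to white, move to (8,8). |black|=5 — new cell
Step 4: on WHITE (8,8): turn R to W, flip to black, move to (8,7). |black|=6 — new cell
Step 5: on WHITE (8,7): turn R to N, flip to black, move to (7,7). |black|=7 — new cell
No revisit within 5 steps.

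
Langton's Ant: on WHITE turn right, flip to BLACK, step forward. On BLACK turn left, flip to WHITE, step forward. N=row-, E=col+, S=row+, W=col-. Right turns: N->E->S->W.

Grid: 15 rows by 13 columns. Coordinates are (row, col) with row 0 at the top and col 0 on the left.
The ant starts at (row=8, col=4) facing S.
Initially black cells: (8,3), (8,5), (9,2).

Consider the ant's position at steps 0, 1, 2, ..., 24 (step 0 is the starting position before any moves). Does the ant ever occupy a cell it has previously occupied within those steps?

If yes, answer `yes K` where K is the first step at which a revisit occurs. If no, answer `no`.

Step 1: on WHITE (8,4): turn R to W, flip to black, move to (8,3). |black|=4 — new cell
Step 2: on BLACK (8,3): turn L to S, flip to white, move to (9,3). |black|=3 — new cell
Step 3: on WHITE (9,3): turn R to W, flip to black, move to (9,2). |black|=4 — new cell
Step 4: on BLACK (9,2): turn L to S, flip to white, move to (10,2). |black|=3 — new cell
Step 5: on WHITE (10,2): turn R to W, flip to black, move to (10,1). |black|=4 — new cell
Step 6: on WHITE (10,1): turn R to N, flip to black, move to (9,1). |black|=5 — new cell
Step 7: on WHITE (9,1): turn R to E, flip to black, move to (9,2). |black|=6 — REVISIT

Answer: yes 7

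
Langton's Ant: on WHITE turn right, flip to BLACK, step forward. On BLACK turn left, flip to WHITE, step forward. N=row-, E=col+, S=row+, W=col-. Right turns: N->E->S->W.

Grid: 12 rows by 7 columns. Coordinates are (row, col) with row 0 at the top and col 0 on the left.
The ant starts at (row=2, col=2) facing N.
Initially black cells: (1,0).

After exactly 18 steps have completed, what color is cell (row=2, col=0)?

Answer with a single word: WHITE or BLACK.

Step 1: on WHITE (2,2): turn R to E, flip to black, move to (2,3). |black|=2
Step 2: on WHITE (2,3): turn R to S, flip to black, move to (3,3). |black|=3
Step 3: on WHITE (3,3): turn R to W, flip to black, move to (3,2). |black|=4
Step 4: on WHITE (3,2): turn R to N, flip to black, move to (2,2). |black|=5
Step 5: on BLACK (2,2): turn L to W, flip to white, move to (2,1). |black|=4
Step 6: on WHITE (2,1): turn R to N, flip to black, move to (1,1). |black|=5
Step 7: on WHITE (1,1): turn R to E, flip to black, move to (1,2). |black|=6
Step 8: on WHITE (1,2): turn R to S, flip to black, move to (2,2). |black|=7
Step 9: on WHITE (2,2): turn R to W, flip to black, move to (2,1). |black|=8
Step 10: on BLACK (2,1): turn L to S, flip to white, move to (3,1). |black|=7
Step 11: on WHITE (3,1): turn R to W, flip to black, move to (3,0). |black|=8
Step 12: on WHITE (3,0): turn R to N, flip to black, move to (2,0). |black|=9
Step 13: on WHITE (2,0): turn R to E, flip to black, move to (2,1). |black|=10
Step 14: on WHITE (2,1): turn R to S, flip to black, move to (3,1). |black|=11
Step 15: on BLACK (3,1): turn L to E, flip to white, move to (3,2). |black|=10
Step 16: on BLACK (3,2): turn L to N, flip to white, move to (2,2). |black|=9
Step 17: on BLACK (2,2): turn L to W, flip to white, move to (2,1). |black|=8
Step 18: on BLACK (2,1): turn L to S, flip to white, move to (3,1). |black|=7

Answer: BLACK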